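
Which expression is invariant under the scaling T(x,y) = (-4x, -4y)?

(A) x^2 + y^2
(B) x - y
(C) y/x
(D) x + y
C

Under the uniform scaling T(x,y) = (-4x, -4y):
Substitute the transformed coordinates into each option and compare with the original:
(A) x^2 + y^2  ->  (-4x)^2 + (-4y)^2 = 16x^2 + 16y^2   [differs from x^2 + y^2: not invariant]
(B) x - y  ->  (-4x) - (-4y) = -4x + 4y   [differs from x - y: not invariant]
(C) y/x  ->  (-4y)/(-4x) = y/x   [equals y/x: invariant]
(D) x + y  ->  (-4x) + (-4y) = -4x - 4y   [differs from x + y: not invariant]

Only option (C), y/x, is unchanged by the transformation.
The common factor -4 cancels in a ratio of coordinates, while sums, products and sums of squares pick up factors of -4 or 16.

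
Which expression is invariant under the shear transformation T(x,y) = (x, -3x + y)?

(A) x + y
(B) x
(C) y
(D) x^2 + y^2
B

Under the shear T(x,y) = (x, -3x + y):
Substitute the transformed coordinates into each option and compare with the original:
(A) x + y  ->  (x) + (-3x + y) = -2x + y   [differs from x + y: not invariant]
(B) x  ->  (x) = x   [equals x: invariant]
(C) y  ->  (-3x + y) = -3x + y   [differs from y: not invariant]
(D) x^2 + y^2  ->  (x)^2 + (-3x + y)^2 = 10x^2 - 6xy + y^2   [differs from x^2 + y^2: not invariant]

Only option (B), x, is unchanged by the transformation.
A vertical shear moves points parallel to the y-axis, so the x-coordinate (and any function of x alone) is unchanged.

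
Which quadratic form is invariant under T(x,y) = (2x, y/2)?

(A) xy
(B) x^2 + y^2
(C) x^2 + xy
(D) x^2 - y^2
A

T multiplies x by 2 and divides y by 2.
Substitute the transformed coordinates into each option and compare with the original:
(A) xy  ->  (2x)(y/2) = xy   [equals xy: invariant]
(B) x^2 + y^2  ->  (2x)^2 + (y/2)^2 = 4x^2 + y^2/4   [differs from x^2 + y^2: not invariant]
(C) x^2 + xy  ->  (2x)^2 + (2x)(y/2) = 4x^2 + xy   [differs from x^2 + xy: not invariant]
(D) x^2 - y^2  ->  (2x)^2 - (y/2)^2 = 4x^2 - y^2/4   [differs from x^2 - y^2: not invariant]

Only option (A), xy, is unchanged by the transformation.
The factors 2 and 1/2 cancel only in the pure product xy.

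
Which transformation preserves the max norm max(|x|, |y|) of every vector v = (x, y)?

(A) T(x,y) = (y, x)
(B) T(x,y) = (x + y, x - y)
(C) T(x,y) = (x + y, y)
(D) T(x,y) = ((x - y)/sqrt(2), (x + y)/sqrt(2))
A

A transformation preserves a norm if ||T(v)|| = ||v|| for every v; a single vector where the norm changes rules an option out.

(A) T(x,y) = (y, x): preserves the norm -- it only permutes the coordinates and/or flips signs, which leaves max(|x|, |y|) unchanged.
(B) T(x,y) = (x + y, x - y): v = (1, 1) has norm max(|1|, |1|) = 1, but T(v) = (2, 0) has norm 2 -- not preserved.
(C) T(x,y) = (x + y, y): v = (1, 1) has norm max(|1|, |1|) = 1, but T(v) = (2, 1) has norm 2 -- not preserved.
(D) T(x,y) = ((x - y)/sqrt(2), (x + y)/sqrt(2)): v = (1, 0) has norm max(|1|, |0|) = 1, but T(v) = (sqrt(2)/2, sqrt(2)/2) has norm sqrt(2)/2 -- not preserved.

Therefore the answer is (A).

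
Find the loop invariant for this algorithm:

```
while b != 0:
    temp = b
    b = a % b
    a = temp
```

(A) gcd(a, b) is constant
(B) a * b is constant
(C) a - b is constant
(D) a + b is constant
A

A loop invariant must hold before the first iteration and be re-established by every execution of the body.

(A) gcd(a, b) is constant: One iteration replaces (a, b) by (b, a mod b). Since a mod b = a - q*b for an integer q, any common divisor of a and b divides b and a mod b, and conversely; hence gcd(b, a mod b) = gcd(a, b). For instance (25, 10) -> (10, 5) keeps gcd = 5. At exit b = 0 and a = gcd of the original inputs.

The other options fail:
(B) a * b is constant: e.g. (a, b) = (25, 10) -> (10, 5): the product goes from 250 to 50.
(C) a - b is constant: e.g. (a, b) = (25, 10) -> (10, 5): the difference goes from 15 to 5.
(D) a + b is constant: e.g. (a, b) = (25, 10) -> (10, 5): the sum goes from 35 to 15.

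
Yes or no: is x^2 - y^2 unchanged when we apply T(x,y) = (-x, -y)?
Yes

Substitute T(x,y) = (-x, -y) into the expression and compare with the original.

Original: x^2 - y^2
After applying T: (-x)^2 - (-y)^2 = x^2 - y^2

This is identical to the original x^2 - y^2, so the expression is invariant.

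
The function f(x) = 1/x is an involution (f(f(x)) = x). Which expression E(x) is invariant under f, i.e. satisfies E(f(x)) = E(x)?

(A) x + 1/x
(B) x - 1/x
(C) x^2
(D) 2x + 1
A

Replace x by f(x) = 1/x in each option and simplify. As a quick numerical cross-check, also compare E(4) with E(f(4)) = E(1/4).

(A) x + 1/x  ->  (1/x) + 1/(1/x), which simplifies back to x + 1/x; check: E(4) = 17/4, E(1/4) = 17/4.   [invariant]
(B) x - 1/x  ->  (1/x) - 1/(1/x) = -x + 1/x; check: E(4) = 15/4 but E(1/4) = -15/4.   [not invariant]
(C) x^2  ->  (1/x)^2 = x^(-2); check: E(4) = 16 but E(1/4) = 1/16.   [not invariant]
(D) 2x + 1  ->  2(1/x) + 1 = (x + 2)/x; check: E(4) = 9 but E(1/4) = 3/2.   [not invariant]

Only (A) is unchanged. E is symmetric under swapping x with f(x) = 1/x, which is exactly what an involution does.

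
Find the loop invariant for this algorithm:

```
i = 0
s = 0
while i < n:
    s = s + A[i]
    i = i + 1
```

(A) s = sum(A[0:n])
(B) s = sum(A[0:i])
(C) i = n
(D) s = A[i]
B

A loop invariant must hold before the first iteration and be re-established by every execution of the body.

(B) s = sum(A[0:i]): Initially i = 0 and s = 0 = sum of the empty slice A[0:0]. If s = sum(A[0:i]) holds at the top of an iteration, the body sets s to sum(A[0:i]) + A[i] = sum(A[0:i+1]) and then i to i+1, so s = sum(A[0:i]) holds again. At exit i = n, giving s = sum(A[0:n]).

The other options fail:
(A) s = sum(A[0:n]): false before the loop (s = 0, not the full sum) -- it only becomes true at exit.
(C) i = n: false initially (i = 0); it is the exit condition, not an invariant.
(D) s = A[i]: after the first iteration s = A[0] but i = 1, so s = A[i] compares s with the wrong element (and fails in general).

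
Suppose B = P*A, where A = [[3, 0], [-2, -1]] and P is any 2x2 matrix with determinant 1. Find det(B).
-3

By the multiplicative property of determinants, det(B) = det(P*A) = det(P) * det(A) = det(A),
so the determinant is invariant under multiplication by any determinant-1 matrix; we just need det(A).

det(A) = (3)(-1) - (0)(-2) = -3 - 0 = -3

Therefore det(B) = 1 * (-3) = -3.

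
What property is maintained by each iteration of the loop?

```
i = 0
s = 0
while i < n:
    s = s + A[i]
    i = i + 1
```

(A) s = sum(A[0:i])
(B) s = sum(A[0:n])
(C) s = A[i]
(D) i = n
A

A loop invariant must hold before the first iteration and be re-established by every execution of the body.

(A) s = sum(A[0:i]): Initially i = 0 and s = 0 = sum of the empty slice A[0:0]. If s = sum(A[0:i]) holds at the top of an iteration, the body sets s to sum(A[0:i]) + A[i] = sum(A[0:i+1]) and then i to i+1, so s = sum(A[0:i]) holds again. At exit i = n, giving s = sum(A[0:n]).

The other options fail:
(B) s = sum(A[0:n]): false before the loop (s = 0, not the full sum) -- it only becomes true at exit.
(C) s = A[i]: after the first iteration s = A[0] but i = 1, so s = A[i] compares s with the wrong element (and fails in general).
(D) i = n: false initially (i = 0); it is the exit condition, not an invariant.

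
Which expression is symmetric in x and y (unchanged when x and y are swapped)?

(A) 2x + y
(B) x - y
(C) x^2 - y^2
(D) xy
D

A symmetric expression is unchanged when the variables are permuted; here the transformation to test is the swap (x, y) -> (y, x).
Substitute the transformed coordinates into each option and compare with the original:
(A) 2x + y  ->  2(y) + (x) = x + 2y   [differs from 2x + y: not invariant]
(B) x - y  ->  (y) - (x) = -x + y   [differs from x - y: not invariant]
(C) x^2 - y^2  ->  (y)^2 - (x)^2 = -x^2 + y^2   [differs from x^2 - y^2: not invariant]
(D) xy  ->  (y)(x) = xy   [equals xy: invariant]

Only option (D), xy, is unchanged by the transformation.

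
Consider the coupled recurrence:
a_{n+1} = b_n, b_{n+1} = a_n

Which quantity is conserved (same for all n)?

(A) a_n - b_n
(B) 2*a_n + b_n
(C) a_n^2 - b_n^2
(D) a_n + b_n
D

Replace a_n by a_{n+1} = b_n and b_n by b_{n+1} = a_n in each option and simplify:
(A) a_n - b_n  ->  (b_n) - (a_n) = -a_n + b_n   [not conserved]
(B) 2*a_n + b_n  ->  2*(b_n) + (a_n) = a_n + 2*b_n   [not conserved]
(C) a_n^2 - b_n^2  ->  (b_n)^2 - (a_n)^2 = -a_n^2 + b_n^2   [not conserved]
(D) a_n + b_n  ->  (b_n) + (a_n) = a_n + b_n   [conserved]

Only (D) a_n + b_n returns to itself after one step, so it is the conserved quantity.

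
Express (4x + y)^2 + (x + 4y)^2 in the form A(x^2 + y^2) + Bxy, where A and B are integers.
17(x^2 + y^2) + 16xy

Expanding: (4x + y)^2 = 16x^2 + 8xy + y^2
(x + 4y)^2 = x^2 + 8xy + 16y^2
Sum = (16+1)(x^2+y^2) + 16xy = 17(x^2 + y^2) + 16xy
This is symmetric in x and y.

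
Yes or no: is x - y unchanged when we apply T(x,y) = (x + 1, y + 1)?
Yes

Substitute T(x,y) = (x + 1, y + 1) into the expression and compare with the original.

Original: x - y
After applying T: (x + 1) - (y + 1) = x - y

This is identical to the original x - y, so the expression is invariant.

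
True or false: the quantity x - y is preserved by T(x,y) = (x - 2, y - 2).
True

Substitute T(x,y) = (x - 2, y - 2) into the expression and compare with the original.

Original: x - y
After applying T: (x - 2) - (y - 2) = x - y

This is identical to the original x - y, so the expression is invariant.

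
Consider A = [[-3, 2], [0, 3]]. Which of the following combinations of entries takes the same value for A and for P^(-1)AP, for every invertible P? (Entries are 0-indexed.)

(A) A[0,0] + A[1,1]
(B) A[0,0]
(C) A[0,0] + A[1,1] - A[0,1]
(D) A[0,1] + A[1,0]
A

A[0,0] + A[1,1] is the trace of A. By the cyclic property of the trace, tr(P^(-1)AP) = tr(APP^(-1)) = tr(A), so it is the same for every matrix similar to A.

The other combinations are not similarity invariants. For example, take P = [[1, 1], [1, 2]] (det P = 1), so P^(-1) = [[2, -1], [-1, 1]] and
B = P^(-1)AP = [[-5, -4], [4, 5]].
Evaluating each option on A and on B:
(A) A[0,0] + A[1,1]: 0 for A, 0 for B -> unchanged
(B) A[0,0]: -3 for A, -5 for B -> changes
(C) A[0,0] + A[1,1] - A[0,1]: -2 for A, 4 for B -> changes
(D) A[0,1] + A[1,0]: 2 for A, 0 for B -> changes

Only (A) A[0,0] + A[1,1] = 0 survives (and it does so for every P, not just this one), so it is the invariant.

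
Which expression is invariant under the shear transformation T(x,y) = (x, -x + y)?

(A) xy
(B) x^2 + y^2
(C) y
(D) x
D

Under the shear T(x,y) = (x, -x + y):
Substitute the transformed coordinates into each option and compare with the original:
(A) xy  ->  (x)(-x + y) = -x^2 + xy   [differs from xy: not invariant]
(B) x^2 + y^2  ->  (x)^2 + (-x + y)^2 = 2x^2 - 2xy + y^2   [differs from x^2 + y^2: not invariant]
(C) y  ->  (-x + y) = -x + y   [differs from y: not invariant]
(D) x  ->  (x) = x   [equals x: invariant]

Only option (D), x, is unchanged by the transformation.
A vertical shear moves points parallel to the y-axis, so the x-coordinate (and any function of x alone) is unchanged.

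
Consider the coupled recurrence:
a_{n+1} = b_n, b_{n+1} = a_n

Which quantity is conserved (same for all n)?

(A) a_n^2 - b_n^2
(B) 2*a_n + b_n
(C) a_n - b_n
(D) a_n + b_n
D

Replace a_n by a_{n+1} = b_n and b_n by b_{n+1} = a_n in each option and simplify:
(A) a_n^2 - b_n^2  ->  (b_n)^2 - (a_n)^2 = -a_n^2 + b_n^2   [not conserved]
(B) 2*a_n + b_n  ->  2*(b_n) + (a_n) = a_n + 2*b_n   [not conserved]
(C) a_n - b_n  ->  (b_n) - (a_n) = -a_n + b_n   [not conserved]
(D) a_n + b_n  ->  (b_n) + (a_n) = a_n + b_n   [conserved]

Only (D) a_n + b_n returns to itself after one step, so it is the conserved quantity.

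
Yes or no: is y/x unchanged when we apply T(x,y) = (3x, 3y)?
Yes

Substitute T(x,y) = (3x, 3y) into the expression and compare with the original.

Original: y/x
After applying T: (3y)/(3x) = y/x

This is identical to the original y/x, so the expression is invariant.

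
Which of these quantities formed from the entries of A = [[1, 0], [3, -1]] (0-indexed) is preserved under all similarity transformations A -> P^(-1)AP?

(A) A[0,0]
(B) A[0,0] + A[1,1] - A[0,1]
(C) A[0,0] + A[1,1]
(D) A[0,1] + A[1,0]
C

A[0,0] + A[1,1] is the trace of A. By the cyclic property of the trace, tr(P^(-1)AP) = tr(APP^(-1)) = tr(A), so it is the same for every matrix similar to A.

The other combinations are not similarity invariants. For example, take P = [[1, 1], [1, 2]] (det P = 1), so P^(-1) = [[2, -1], [-1, 1]] and
B = P^(-1)AP = [[0, 1], [1, 0]].
Evaluating each option on A and on B:
(A) A[0,0]: 1 for A, 0 for B -> changes
(B) A[0,0] + A[1,1] - A[0,1]: 0 for A, -1 for B -> changes
(C) A[0,0] + A[1,1]: 0 for A, 0 for B -> unchanged
(D) A[0,1] + A[1,0]: 3 for A, 2 for B -> changes

Only (C) A[0,0] + A[1,1] = 0 survives (and it does so for every P, not just this one), so it is the invariant.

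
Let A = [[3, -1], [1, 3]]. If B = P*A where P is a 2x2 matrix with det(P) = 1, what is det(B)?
10

By the multiplicative property of determinants, det(B) = det(P*A) = det(P) * det(A) = det(A),
so the determinant is invariant under multiplication by any determinant-1 matrix; we just need det(A).

det(A) = (3)(3) - (-1)(1) = 9 - (-1) = 10

Therefore det(B) = 1 * 10 = 10.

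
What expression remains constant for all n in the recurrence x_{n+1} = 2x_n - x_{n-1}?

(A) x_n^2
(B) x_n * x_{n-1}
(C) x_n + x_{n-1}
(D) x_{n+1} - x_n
D

For the recurrence x_{n+1} = 2x_n - x_{n-1}:

If x_{n+1} = 2x_n - x_{n-1}, then:
x_{n+1} - x_n = x_n - x_{n-1}
The first difference is constant throughout the sequence.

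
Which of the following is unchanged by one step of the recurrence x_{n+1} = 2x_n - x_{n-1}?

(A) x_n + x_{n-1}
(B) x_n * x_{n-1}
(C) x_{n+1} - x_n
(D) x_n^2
C

For the recurrence x_{n+1} = 2x_n - x_{n-1}:

If x_{n+1} = 2x_n - x_{n-1}, then:
x_{n+1} - x_n = x_n - x_{n-1}
The first difference is constant throughout the sequence.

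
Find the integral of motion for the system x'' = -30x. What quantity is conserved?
E = (x')^2 + 30x^2

Multiply the equation by x':
x' * x'' = -30x * x'
The left side is d/dt[(x')^2/2] and the right side is d/dt[-30x^2/2], so
d/dt[(x')^2/2 + 30x^2/2] = 0, i.e. (x')^2/2 + 30x^2/2 = constant.
Multiplying by 2, the integral of motion is E = (x')^2 + 30x^2.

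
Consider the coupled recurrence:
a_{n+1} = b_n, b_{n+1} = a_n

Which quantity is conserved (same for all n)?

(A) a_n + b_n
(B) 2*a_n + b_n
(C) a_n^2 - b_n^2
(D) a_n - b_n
A

Replace a_n by a_{n+1} = b_n and b_n by b_{n+1} = a_n in each option and simplify:
(A) a_n + b_n  ->  (b_n) + (a_n) = a_n + b_n   [conserved]
(B) 2*a_n + b_n  ->  2*(b_n) + (a_n) = a_n + 2*b_n   [not conserved]
(C) a_n^2 - b_n^2  ->  (b_n)^2 - (a_n)^2 = -a_n^2 + b_n^2   [not conserved]
(D) a_n - b_n  ->  (b_n) - (a_n) = -a_n + b_n   [not conserved]

Only (A) a_n + b_n returns to itself after one step, so it is the conserved quantity.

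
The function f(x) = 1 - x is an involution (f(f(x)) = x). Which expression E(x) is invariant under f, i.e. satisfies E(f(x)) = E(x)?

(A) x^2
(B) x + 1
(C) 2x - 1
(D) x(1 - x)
D

Replace x by f(x) = 1 - x in each option and simplify. As a quick numerical cross-check, also compare E(5) with E(f(5)) = E(-4).

(A) x^2  ->  (1 - x)^2 = (x - 1)^2; check: E(5) = 25 but E(-4) = 16.   [not invariant]
(B) x + 1  ->  (1 - x) + 1 = 2 - x; check: E(5) = 6 but E(-4) = -3.   [not invariant]
(C) 2x - 1  ->  2(1 - x) - 1 = 1 - 2x; check: E(5) = 9 but E(-4) = -9.   [not invariant]
(D) x(1 - x)  ->  (1 - x)(1 - (1 - x)), which simplifies back to x(1 - x); check: E(5) = -20, E(-4) = -20.   [invariant]

Only (D) is unchanged. E is symmetric under swapping x with f(x) = 1 - x, which is exactly what an involution does.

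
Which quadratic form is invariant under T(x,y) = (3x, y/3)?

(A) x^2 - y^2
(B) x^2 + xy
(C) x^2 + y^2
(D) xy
D

T multiplies x by 3 and divides y by 3.
Substitute the transformed coordinates into each option and compare with the original:
(A) x^2 - y^2  ->  (3x)^2 - (y/3)^2 = 9x^2 - y^2/9   [differs from x^2 - y^2: not invariant]
(B) x^2 + xy  ->  (3x)^2 + (3x)(y/3) = 9x^2 + xy   [differs from x^2 + xy: not invariant]
(C) x^2 + y^2  ->  (3x)^2 + (y/3)^2 = 9x^2 + y^2/9   [differs from x^2 + y^2: not invariant]
(D) xy  ->  (3x)(y/3) = xy   [equals xy: invariant]

Only option (D), xy, is unchanged by the transformation.
The factors 3 and 1/3 cancel only in the pure product xy.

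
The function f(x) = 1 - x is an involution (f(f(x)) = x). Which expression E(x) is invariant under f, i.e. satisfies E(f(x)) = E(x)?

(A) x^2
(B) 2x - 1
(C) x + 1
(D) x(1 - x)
D

Replace x by f(x) = 1 - x in each option and simplify. As a quick numerical cross-check, also compare E(4) with E(f(4)) = E(-3).

(A) x^2  ->  (1 - x)^2 = (x - 1)^2; check: E(4) = 16 but E(-3) = 9.   [not invariant]
(B) 2x - 1  ->  2(1 - x) - 1 = 1 - 2x; check: E(4) = 7 but E(-3) = -7.   [not invariant]
(C) x + 1  ->  (1 - x) + 1 = 2 - x; check: E(4) = 5 but E(-3) = -2.   [not invariant]
(D) x(1 - x)  ->  (1 - x)(1 - (1 - x)), which simplifies back to x(1 - x); check: E(4) = -12, E(-3) = -12.   [invariant]

Only (D) is unchanged. E is symmetric under swapping x with f(x) = 1 - x, which is exactly what an involution does.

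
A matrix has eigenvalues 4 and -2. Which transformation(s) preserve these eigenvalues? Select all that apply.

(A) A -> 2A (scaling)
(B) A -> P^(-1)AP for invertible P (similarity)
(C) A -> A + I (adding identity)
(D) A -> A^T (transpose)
B and D

Eigenvalues are preserved by:
1. Similarity transformations: A -> P^(-1)AP (same characteristic polynomial)
2. Transpose: A^T has the same eigenvalues as A

Eigenvalues are NOT preserved by:
- Adding identity: eigenvalues become 4+1, -2+1
- Scaling: eigenvalues become 8, -4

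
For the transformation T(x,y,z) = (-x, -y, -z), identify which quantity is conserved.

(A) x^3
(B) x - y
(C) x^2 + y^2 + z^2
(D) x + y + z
C

Apply T(x,y,z) = (-x, -y, -z) to each option, i.e. replace (x, y, z) by the transformed coordinates.
Substitute the transformed coordinates into each option and compare with the original:
(A) x^3  ->  (-x)^3 = -x^3   [differs from x^3: not invariant]
(B) x - y  ->  (-x) - (-y) = -x + y   [differs from x - y: not invariant]
(C) x^2 + y^2 + z^2  ->  (-x)^2 + (-y)^2 + (-z)^2 = x^2 + y^2 + z^2   [equals x^2 + y^2 + z^2: invariant]
(D) x + y + z  ->  (-x) + (-y) + (-z) = -x - y - z   [differs from x + y + z: not invariant]

Only option (C), x^2 + y^2 + z^2, is unchanged by the transformation.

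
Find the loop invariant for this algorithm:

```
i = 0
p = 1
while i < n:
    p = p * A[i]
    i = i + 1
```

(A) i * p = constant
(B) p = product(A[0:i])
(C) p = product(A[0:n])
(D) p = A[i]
B

A loop invariant must hold before the first iteration and be re-established by every execution of the body.

(B) p = product(A[0:i]): Initially i = 0 and p = 1 = product of the empty slice A[0:0]. If p = product(A[0:i]) holds at the top of an iteration, the body sets p to product(A[0:i]) * A[i] = product(A[0:i+1]) and then i to i+1, so the property is restored. At exit i = n, giving p = product(A[0:n]).

The other options fail:
(A) i * p = constant: initially i * p = 0, but after one iteration it is 1 * A[0], which is nonzero in general.
(C) p = product(A[0:n]): false before the loop (p = 1, not the full product) -- it only becomes true at exit.
(D) p = A[i]: after the first iteration p = A[0] but i = 1; in general p is a product of several elements, not a single one.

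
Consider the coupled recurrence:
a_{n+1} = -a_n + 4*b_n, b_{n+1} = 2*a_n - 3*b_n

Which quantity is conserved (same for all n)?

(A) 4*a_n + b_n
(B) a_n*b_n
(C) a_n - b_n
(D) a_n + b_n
D

Replace a_n by a_{n+1} = -a_n + 4*b_n and b_n by b_{n+1} = 2*a_n - 3*b_n in each option and simplify:
(A) 4*a_n + b_n  ->  4*(-a_n + 4*b_n) + (2*a_n - 3*b_n) = -2*a_n + 13*b_n   [not conserved]
(B) a_n*b_n  ->  (-a_n + 4*b_n)*(2*a_n - 3*b_n) = -2*a_n^2 + 11*a_n*b_n - 12*b_n^2   [not conserved]
(C) a_n - b_n  ->  (-a_n + 4*b_n) - (2*a_n - 3*b_n) = -3*a_n + 7*b_n   [not conserved]
(D) a_n + b_n  ->  (-a_n + 4*b_n) + (2*a_n - 3*b_n) = a_n + b_n   [conserved]

Only (D) a_n + b_n returns to itself after one step, so it is the conserved quantity.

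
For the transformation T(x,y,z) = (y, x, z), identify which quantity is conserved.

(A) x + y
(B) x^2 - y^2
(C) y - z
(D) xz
A

Apply T(x,y,z) = (y, x, z) to each option, i.e. replace (x, y, z) by the transformed coordinates.
Substitute the transformed coordinates into each option and compare with the original:
(A) x + y  ->  (y) + (x) = x + y   [equals x + y: invariant]
(B) x^2 - y^2  ->  (y)^2 - (x)^2 = -x^2 + y^2   [differs from x^2 - y^2: not invariant]
(C) y - z  ->  (x) - (z) = x - z   [differs from y - z: not invariant]
(D) xz  ->  (y)(z) = yz   [differs from xz: not invariant]

Only option (A), x + y, is unchanged by the transformation.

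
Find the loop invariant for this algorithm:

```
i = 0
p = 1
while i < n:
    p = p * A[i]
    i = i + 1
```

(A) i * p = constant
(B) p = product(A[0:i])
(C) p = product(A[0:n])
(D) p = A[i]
B

A loop invariant must hold before the first iteration and be re-established by every execution of the body.

(B) p = product(A[0:i]): Initially i = 0 and p = 1 = product of the empty slice A[0:0]. If p = product(A[0:i]) holds at the top of an iteration, the body sets p to product(A[0:i]) * A[i] = product(A[0:i+1]) and then i to i+1, so the property is restored. At exit i = n, giving p = product(A[0:n]).

The other options fail:
(A) i * p = constant: initially i * p = 0, but after one iteration it is 1 * A[0], which is nonzero in general.
(C) p = product(A[0:n]): false before the loop (p = 1, not the full product) -- it only becomes true at exit.
(D) p = A[i]: after the first iteration p = A[0] but i = 1; in general p is a product of several elements, not a single one.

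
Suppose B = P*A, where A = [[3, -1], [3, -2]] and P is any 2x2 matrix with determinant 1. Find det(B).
-3

By the multiplicative property of determinants, det(B) = det(P*A) = det(P) * det(A) = det(A),
so the determinant is invariant under multiplication by any determinant-1 matrix; we just need det(A).

det(A) = (3)(-2) - (-1)(3) = -6 - (-3) = -3

Therefore det(B) = 1 * (-3) = -3.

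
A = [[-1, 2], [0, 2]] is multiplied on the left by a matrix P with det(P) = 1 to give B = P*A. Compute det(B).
-2

By the multiplicative property of determinants, det(B) = det(P*A) = det(P) * det(A) = det(A),
so the determinant is invariant under multiplication by any determinant-1 matrix; we just need det(A).

det(A) = (-1)(2) - (2)(0) = -2 - 0 = -2

Therefore det(B) = 1 * (-2) = -2.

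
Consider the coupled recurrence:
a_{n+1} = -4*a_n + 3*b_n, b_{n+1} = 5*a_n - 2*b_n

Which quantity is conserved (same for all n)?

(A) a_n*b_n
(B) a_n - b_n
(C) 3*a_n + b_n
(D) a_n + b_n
D

Replace a_n by a_{n+1} = -4*a_n + 3*b_n and b_n by b_{n+1} = 5*a_n - 2*b_n in each option and simplify:
(A) a_n*b_n  ->  (-4*a_n + 3*b_n)*(5*a_n - 2*b_n) = -20*a_n^2 + 23*a_n*b_n - 6*b_n^2   [not conserved]
(B) a_n - b_n  ->  (-4*a_n + 3*b_n) - (5*a_n - 2*b_n) = -9*a_n + 5*b_n   [not conserved]
(C) 3*a_n + b_n  ->  3*(-4*a_n + 3*b_n) + (5*a_n - 2*b_n) = -7*a_n + 7*b_n   [not conserved]
(D) a_n + b_n  ->  (-4*a_n + 3*b_n) + (5*a_n - 2*b_n) = a_n + b_n   [conserved]

Only (D) a_n + b_n returns to itself after one step, so it is the conserved quantity.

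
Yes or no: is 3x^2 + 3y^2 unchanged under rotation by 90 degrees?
Yes

Applying rotation by 90 degrees: x' = x*cos(90 degrees) - y*sin(90 degrees) = -y, y' = x*sin(90 degrees) + y*cos(90 degrees) = x

Substituting into 3x^2 + 3y^2:
3(-y)^2 + 3(x)^2
= 3x^2 + 3y^2

This equals the original expression 3x^2 + 3y^2, so it IS invariant.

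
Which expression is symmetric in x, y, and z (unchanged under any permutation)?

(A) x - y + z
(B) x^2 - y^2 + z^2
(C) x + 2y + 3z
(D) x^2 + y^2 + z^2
D

A symmetric expression is unchanged when the variables are permuted; here the transformation to test is the swap (x, y) -> (y, x).
A symmetric expression must survive every permutation; the single swap x <-> y already eliminates the distractors, and the keyed expression is also unchanged by x <-> z and y <-> z (each variable enters it in exactly the same way).
Substitute the transformed coordinates into each option and compare with the original:
(A) x - y + z  ->  (y) - (x) + z = -x + y + z   [differs from x - y + z: not invariant]
(B) x^2 - y^2 + z^2  ->  (y)^2 - (x)^2 + z^2 = -x^2 + y^2 + z^2   [differs from x^2 - y^2 + z^2: not invariant]
(C) x + 2y + 3z  ->  (y) + 2(x) + 3z = 2x + y + 3z   [differs from x + 2y + 3z: not invariant]
(D) x^2 + y^2 + z^2  ->  (y)^2 + (x)^2 + z^2 = x^2 + y^2 + z^2   [equals x^2 + y^2 + z^2: invariant]

Only option (D), x^2 + y^2 + z^2, is unchanged by the transformation.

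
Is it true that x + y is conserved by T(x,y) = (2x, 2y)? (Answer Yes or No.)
No

Substitute T(x,y) = (2x, 2y) into the expression and compare with the original.

Original: x + y
After applying T: (2x) + (2y) = 2x + 2y

This differs from the original x + y (difference: x + y), so the expression is NOT invariant.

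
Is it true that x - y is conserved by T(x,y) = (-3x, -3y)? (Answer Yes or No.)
No

Substitute T(x,y) = (-3x, -3y) into the expression and compare with the original.

Original: x - y
After applying T: (-3x) - (-3y) = -3x + 3y

This differs from the original x - y (difference: -4x + 4y), so the expression is NOT invariant.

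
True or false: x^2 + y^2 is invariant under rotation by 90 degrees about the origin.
True

Applying rotation by 90 degrees: x' = x*cos(90 degrees) - y*sin(90 degrees) = -y, y' = x*sin(90 degrees) + y*cos(90 degrees) = x

Substituting into x^2 + y^2:
(-y)^2 + (x)^2
= x^2 + y^2

This equals the original expression x^2 + y^2, so it IS invariant.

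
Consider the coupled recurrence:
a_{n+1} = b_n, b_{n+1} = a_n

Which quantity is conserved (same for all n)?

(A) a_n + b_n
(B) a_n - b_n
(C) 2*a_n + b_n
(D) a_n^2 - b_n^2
A

Replace a_n by a_{n+1} = b_n and b_n by b_{n+1} = a_n in each option and simplify:
(A) a_n + b_n  ->  (b_n) + (a_n) = a_n + b_n   [conserved]
(B) a_n - b_n  ->  (b_n) - (a_n) = -a_n + b_n   [not conserved]
(C) 2*a_n + b_n  ->  2*(b_n) + (a_n) = a_n + 2*b_n   [not conserved]
(D) a_n^2 - b_n^2  ->  (b_n)^2 - (a_n)^2 = -a_n^2 + b_n^2   [not conserved]

Only (A) a_n + b_n returns to itself after one step, so it is the conserved quantity.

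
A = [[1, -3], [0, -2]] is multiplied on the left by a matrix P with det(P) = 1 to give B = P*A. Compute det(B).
-2

By the multiplicative property of determinants, det(B) = det(P*A) = det(P) * det(A) = det(A),
so the determinant is invariant under multiplication by any determinant-1 matrix; we just need det(A).

det(A) = (1)(-2) - (-3)(0) = -2 - 0 = -2

Therefore det(B) = 1 * (-2) = -2.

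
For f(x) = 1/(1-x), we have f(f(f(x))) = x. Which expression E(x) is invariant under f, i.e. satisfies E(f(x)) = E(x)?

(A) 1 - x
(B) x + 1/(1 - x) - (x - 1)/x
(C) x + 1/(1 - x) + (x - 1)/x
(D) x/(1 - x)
C

Replace x by f(x) = 1/(1 - x) in each option and simplify. As a quick numerical cross-check, also compare E(3) with E(f(3)) = E(-1/2).

(A) 1 - x  ->  1 - (1/(1 - x)) = x/(x - 1); check: E(3) = -2 but E(-1/2) = 3/2.   [not invariant]
(B) x + 1/(1 - x) - (x - 1)/x  ->  (1/(1 - x)) + 1/(1 - (1/(1 - x))) - ((1/(1 - x)) - 1)/(1/(1 - x)) = (x^2(1 - x) - x + (x - 1)^2)/(x(x - 1)); check: E(3) = 11/6 but E(-1/2) = -17/6.   [not invariant]
(C) x + 1/(1 - x) + (x - 1)/x  ->  (1/(1 - x)) + 1/(1 - (1/(1 - x))) + ((1/(1 - x)) - 1)/(1/(1 - x)), which simplifies back to x + 1/(1 - x) + (x - 1)/x; check: E(3) = 19/6, E(-1/2) = 19/6.   [invariant]
(D) x/(1 - x)  ->  (1/(1 - x))/(1 - (1/(1 - x))) = -1/x; check: E(3) = -3/2 but E(-1/2) = -1/3.   [not invariant]

Only (C) is unchanged. Indeed f(f(x)) = 1/(1 - 1/(1-x)) = (1-x)/(-x) = (x-1)/x, so E(x) = x + f(x) + f(f(x)) is the sum over the whole 3-cycle; applying f just permutes the three terms cyclically (x -> f(x) -> f(f(x)) -> x), leaving the sum unchanged.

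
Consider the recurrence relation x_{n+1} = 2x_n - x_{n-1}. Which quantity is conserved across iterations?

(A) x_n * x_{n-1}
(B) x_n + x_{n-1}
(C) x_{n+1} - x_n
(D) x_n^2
C

For the recurrence x_{n+1} = 2x_n - x_{n-1}:

If x_{n+1} = 2x_n - x_{n-1}, then:
x_{n+1} - x_n = x_n - x_{n-1}
The first difference is constant throughout the sequence.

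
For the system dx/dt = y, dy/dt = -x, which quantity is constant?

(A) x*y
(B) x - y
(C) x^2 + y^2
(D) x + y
C

A first integral I satisfies dI/dt = 0 along every solution. Differentiate each option and use the equation of motion:
(A) d/dt[x*y] = (dx/dt)y + x(dy/dt) = y^2 - x^2, not identically 0
(B) d/dt[x - y] = y - (-x) = x + y, not identically 0
(C) d/dt[x^2 + y^2] = 2x*dx/dt + 2y*dy/dt = 2x*y + 2y*(-x) = 0
(D) d/dt[x + y] = y + (-x) = y - x, not identically 0

Only (C) has zero time-derivative. So x^2 + y^2 (the squared radius; trajectories are circles) is the conserved quantity.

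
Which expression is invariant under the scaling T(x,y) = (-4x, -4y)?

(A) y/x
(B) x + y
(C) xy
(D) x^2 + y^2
A

Under the uniform scaling T(x,y) = (-4x, -4y):
Substitute the transformed coordinates into each option and compare with the original:
(A) y/x  ->  (-4y)/(-4x) = y/x   [equals y/x: invariant]
(B) x + y  ->  (-4x) + (-4y) = -4x - 4y   [differs from x + y: not invariant]
(C) xy  ->  (-4x)(-4y) = 16xy   [differs from xy: not invariant]
(D) x^2 + y^2  ->  (-4x)^2 + (-4y)^2 = 16x^2 + 16y^2   [differs from x^2 + y^2: not invariant]

Only option (A), y/x, is unchanged by the transformation.
The common factor -4 cancels in a ratio of coordinates, while sums, products and sums of squares pick up factors of -4 or 16.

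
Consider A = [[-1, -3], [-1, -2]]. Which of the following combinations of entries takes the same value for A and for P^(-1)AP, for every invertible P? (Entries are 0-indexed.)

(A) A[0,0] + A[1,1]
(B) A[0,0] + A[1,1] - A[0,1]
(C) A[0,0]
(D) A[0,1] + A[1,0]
A

A[0,0] + A[1,1] is the trace of A. By the cyclic property of the trace, tr(P^(-1)AP) = tr(APP^(-1)) = tr(A), so it is the same for every matrix similar to A.

The other combinations are not similarity invariants. For example, take P = [[1, 1], [1, 2]] (det P = 1), so P^(-1) = [[2, -1], [-1, 1]] and
B = P^(-1)AP = [[-5, -9], [1, 2]].
Evaluating each option on A and on B:
(A) A[0,0] + A[1,1]: -3 for A, -3 for B -> unchanged
(B) A[0,0] + A[1,1] - A[0,1]: 0 for A, 6 for B -> changes
(C) A[0,0]: -1 for A, -5 for B -> changes
(D) A[0,1] + A[1,0]: -4 for A, -8 for B -> changes

Only (A) A[0,0] + A[1,1] = -3 survives (and it does so for every P, not just this one), so it is the invariant.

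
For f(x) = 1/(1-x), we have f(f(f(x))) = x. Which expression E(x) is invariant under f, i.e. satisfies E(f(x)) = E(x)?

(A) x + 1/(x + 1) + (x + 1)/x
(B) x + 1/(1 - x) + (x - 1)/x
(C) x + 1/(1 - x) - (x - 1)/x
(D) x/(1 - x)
B

Replace x by f(x) = 1/(1 - x) in each option and simplify. As a quick numerical cross-check, also compare E(3) with E(f(3)) = E(-1/2).

(A) x + 1/(x + 1) + (x + 1)/x  ->  (1/(1 - x)) + 1/((1/(1 - x)) + 1) + ((1/(1 - x)) + 1)/(1/(1 - x)) = (-x^3 + 6x^2 - 11x + 7)/(x^2 - 3x + 2); check: E(3) = 55/12 but E(-1/2) = 1/2.   [not invariant]
(B) x + 1/(1 - x) + (x - 1)/x  ->  (1/(1 - x)) + 1/(1 - (1/(1 - x))) + ((1/(1 - x)) - 1)/(1/(1 - x)), which simplifies back to x + 1/(1 - x) + (x - 1)/x; check: E(3) = 19/6, E(-1/2) = 19/6.   [invariant]
(C) x + 1/(1 - x) - (x - 1)/x  ->  (1/(1 - x)) + 1/(1 - (1/(1 - x))) - ((1/(1 - x)) - 1)/(1/(1 - x)) = (x^2(1 - x) - x + (x - 1)^2)/(x(x - 1)); check: E(3) = 11/6 but E(-1/2) = -17/6.   [not invariant]
(D) x/(1 - x)  ->  (1/(1 - x))/(1 - (1/(1 - x))) = -1/x; check: E(3) = -3/2 but E(-1/2) = -1/3.   [not invariant]

Only (B) is unchanged. Indeed f(f(x)) = 1/(1 - 1/(1-x)) = (1-x)/(-x) = (x-1)/x, so E(x) = x + f(x) + f(f(x)) is the sum over the whole 3-cycle; applying f just permutes the three terms cyclically (x -> f(x) -> f(f(x)) -> x), leaving the sum unchanged.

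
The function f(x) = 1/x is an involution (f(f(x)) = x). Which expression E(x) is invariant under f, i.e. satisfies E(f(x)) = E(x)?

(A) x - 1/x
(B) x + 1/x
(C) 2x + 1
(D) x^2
B

Replace x by f(x) = 1/x in each option and simplify. As a quick numerical cross-check, also compare E(4) with E(f(4)) = E(1/4).

(A) x - 1/x  ->  (1/x) - 1/(1/x) = -x + 1/x; check: E(4) = 15/4 but E(1/4) = -15/4.   [not invariant]
(B) x + 1/x  ->  (1/x) + 1/(1/x), which simplifies back to x + 1/x; check: E(4) = 17/4, E(1/4) = 17/4.   [invariant]
(C) 2x + 1  ->  2(1/x) + 1 = (x + 2)/x; check: E(4) = 9 but E(1/4) = 3/2.   [not invariant]
(D) x^2  ->  (1/x)^2 = x^(-2); check: E(4) = 16 but E(1/4) = 1/16.   [not invariant]

Only (B) is unchanged. E is symmetric under swapping x with f(x) = 1/x, which is exactly what an involution does.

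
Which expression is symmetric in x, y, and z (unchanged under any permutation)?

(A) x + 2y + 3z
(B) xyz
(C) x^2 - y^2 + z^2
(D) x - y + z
B

A symmetric expression is unchanged when the variables are permuted; here the transformation to test is the swap (x, y) -> (y, x).
A symmetric expression must survive every permutation; the single swap x <-> y already eliminates the distractors, and the keyed expression is also unchanged by x <-> z and y <-> z (each variable enters it in exactly the same way).
Substitute the transformed coordinates into each option and compare with the original:
(A) x + 2y + 3z  ->  (y) + 2(x) + 3z = 2x + y + 3z   [differs from x + 2y + 3z: not invariant]
(B) xyz  ->  (y)(x)z = xyz   [equals xyz: invariant]
(C) x^2 - y^2 + z^2  ->  (y)^2 - (x)^2 + z^2 = -x^2 + y^2 + z^2   [differs from x^2 - y^2 + z^2: not invariant]
(D) x - y + z  ->  (y) - (x) + z = -x + y + z   [differs from x - y + z: not invariant]

Only option (B), xyz, is unchanged by the transformation.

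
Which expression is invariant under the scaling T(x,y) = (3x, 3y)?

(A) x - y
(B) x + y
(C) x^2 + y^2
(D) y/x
D

Under the uniform scaling T(x,y) = (3x, 3y):
Substitute the transformed coordinates into each option and compare with the original:
(A) x - y  ->  (3x) - (3y) = 3x - 3y   [differs from x - y: not invariant]
(B) x + y  ->  (3x) + (3y) = 3x + 3y   [differs from x + y: not invariant]
(C) x^2 + y^2  ->  (3x)^2 + (3y)^2 = 9x^2 + 9y^2   [differs from x^2 + y^2: not invariant]
(D) y/x  ->  (3y)/(3x) = y/x   [equals y/x: invariant]

Only option (D), y/x, is unchanged by the transformation.
The common factor 3 cancels in a ratio of coordinates, while sums, products and sums of squares pick up factors of 3 or 9.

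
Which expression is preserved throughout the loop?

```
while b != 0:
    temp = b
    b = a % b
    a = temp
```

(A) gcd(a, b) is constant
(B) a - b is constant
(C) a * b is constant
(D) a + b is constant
A

A loop invariant must hold before the first iteration and be re-established by every execution of the body.

(A) gcd(a, b) is constant: One iteration replaces (a, b) by (b, a mod b). Since a mod b = a - q*b for an integer q, any common divisor of a and b divides b and a mod b, and conversely; hence gcd(b, a mod b) = gcd(a, b). For instance (40, 7) -> (7, 5) keeps gcd = 1. At exit b = 0 and a = gcd of the original inputs.

The other options fail:
(B) a - b is constant: e.g. (a, b) = (40, 7) -> (7, 5): the difference goes from 33 to 2.
(C) a * b is constant: e.g. (a, b) = (40, 7) -> (7, 5): the product goes from 280 to 35.
(D) a + b is constant: e.g. (a, b) = (40, 7) -> (7, 5): the sum goes from 47 to 12.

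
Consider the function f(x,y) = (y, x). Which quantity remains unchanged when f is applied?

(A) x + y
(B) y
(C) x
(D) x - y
A

For f(x,y) = (y, x):
After applying f: x' = y, y' = x. So x' + y' = y + x = x + y.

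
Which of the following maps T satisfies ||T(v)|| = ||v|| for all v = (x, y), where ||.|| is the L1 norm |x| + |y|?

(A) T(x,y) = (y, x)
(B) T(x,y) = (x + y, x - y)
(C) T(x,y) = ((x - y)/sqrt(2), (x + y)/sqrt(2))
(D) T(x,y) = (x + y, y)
A

A transformation preserves a norm if ||T(v)|| = ||v|| for every v; a single vector where the norm changes rules an option out.

(A) T(x,y) = (y, x): preserves the norm -- it only permutes the coordinates and/or flips signs, which leaves |x| + |y| unchanged.
(B) T(x,y) = (x + y, x - y): v = (1, 0) has norm |1| + |0| = 1, but T(v) = (1, 1) has norm 2 -- not preserved.
(C) T(x,y) = ((x - y)/sqrt(2), (x + y)/sqrt(2)): v = (1, 0) has norm |1| + |0| = 1, but T(v) = (sqrt(2)/2, sqrt(2)/2) has norm sqrt(2) -- not preserved.
(D) T(x,y) = (x + y, y): v = (0, 1) has norm |0| + |1| = 1, but T(v) = (1, 1) has norm 2 -- not preserved.

Therefore the answer is (A).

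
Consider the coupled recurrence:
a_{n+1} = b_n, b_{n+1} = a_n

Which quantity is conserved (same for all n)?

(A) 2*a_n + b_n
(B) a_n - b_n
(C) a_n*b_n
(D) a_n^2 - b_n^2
C

Replace a_n by a_{n+1} = b_n and b_n by b_{n+1} = a_n in each option and simplify:
(A) 2*a_n + b_n  ->  2*(b_n) + (a_n) = a_n + 2*b_n   [not conserved]
(B) a_n - b_n  ->  (b_n) - (a_n) = -a_n + b_n   [not conserved]
(C) a_n*b_n  ->  (b_n)*(a_n) = a_n*b_n   [conserved]
(D) a_n^2 - b_n^2  ->  (b_n)^2 - (a_n)^2 = -a_n^2 + b_n^2   [not conserved]

Only (C) a_n*b_n returns to itself after one step, so it is the conserved quantity.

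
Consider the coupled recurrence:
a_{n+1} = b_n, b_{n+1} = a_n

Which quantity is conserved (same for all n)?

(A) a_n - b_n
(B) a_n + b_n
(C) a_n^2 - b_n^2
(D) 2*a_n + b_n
B

Replace a_n by a_{n+1} = b_n and b_n by b_{n+1} = a_n in each option and simplify:
(A) a_n - b_n  ->  (b_n) - (a_n) = -a_n + b_n   [not conserved]
(B) a_n + b_n  ->  (b_n) + (a_n) = a_n + b_n   [conserved]
(C) a_n^2 - b_n^2  ->  (b_n)^2 - (a_n)^2 = -a_n^2 + b_n^2   [not conserved]
(D) 2*a_n + b_n  ->  2*(b_n) + (a_n) = a_n + 2*b_n   [not conserved]

Only (B) a_n + b_n returns to itself after one step, so it is the conserved quantity.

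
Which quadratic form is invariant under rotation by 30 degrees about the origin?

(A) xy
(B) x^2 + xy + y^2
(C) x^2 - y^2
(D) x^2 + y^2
D

Rotation by 30 degrees sends (x, y) to (sqrt(3)x/2 - y/2, x/2 + sqrt(3)y/2).
Substitute the transformed coordinates into each option and compare with the original:
(A) xy  ->  (sqrt(3)x/2 - y/2)(x/2 + sqrt(3)y/2) = sqrt(3)x^2/4 + xy/2 - sqrt(3)y^2/4   [differs from xy: not invariant]
(B) x^2 + xy + y^2  ->  (sqrt(3)x/2 - y/2)^2 + (sqrt(3)x/2 - y/2)(x/2 + sqrt(3)y/2) + (x/2 + sqrt(3)y/2)^2 = sqrt(3)x^2/4 + x^2 + xy/2 - sqrt(3)y^2/4 + y^2   [differs from x^2 + xy + y^2: not invariant]
(C) x^2 - y^2  ->  (sqrt(3)x/2 - y/2)^2 - (x/2 + sqrt(3)y/2)^2 = x^2/2 - sqrt(3)xy - y^2/2   [differs from x^2 - y^2: not invariant]
(D) x^2 + y^2  ->  (sqrt(3)x/2 - y/2)^2 + (x/2 + sqrt(3)y/2)^2 = x^2 + y^2   [equals x^2 + y^2: invariant]

Only option (D), x^2 + y^2, is unchanged by the transformation.
x^2 + y^2 is the squared distance from the origin, which rotations preserve.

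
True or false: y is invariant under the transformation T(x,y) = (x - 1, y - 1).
False

Substitute T(x,y) = (x - 1, y - 1) into the expression and compare with the original.

Original: y
After applying T: (y - 1) = y - 1

This differs from the original y (difference: -1), so the expression is NOT invariant.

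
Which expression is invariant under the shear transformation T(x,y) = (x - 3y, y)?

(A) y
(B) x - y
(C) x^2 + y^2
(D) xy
A

Under the shear T(x,y) = (x - 3y, y):
Substitute the transformed coordinates into each option and compare with the original:
(A) y  ->  (y) = y   [equals y: invariant]
(B) x - y  ->  (x - 3y) - (y) = x - 4y   [differs from x - y: not invariant]
(C) x^2 + y^2  ->  (x - 3y)^2 + (y)^2 = x^2 - 6xy + 10y^2   [differs from x^2 + y^2: not invariant]
(D) xy  ->  (x - 3y)(y) = xy - 3y^2   [differs from xy: not invariant]

Only option (A), y, is unchanged by the transformation.
A horizontal shear moves points parallel to the x-axis, so the y-coordinate (and any function of y alone) is unchanged.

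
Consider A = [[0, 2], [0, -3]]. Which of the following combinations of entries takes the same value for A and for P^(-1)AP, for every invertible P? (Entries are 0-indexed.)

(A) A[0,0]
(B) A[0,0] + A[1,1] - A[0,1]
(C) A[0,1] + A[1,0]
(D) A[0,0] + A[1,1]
D

A[0,0] + A[1,1] is the trace of A. By the cyclic property of the trace, tr(P^(-1)AP) = tr(APP^(-1)) = tr(A), so it is the same for every matrix similar to A.

The other combinations are not similarity invariants. For example, take P = [[2, 1], [1, 1]] (det P = 1), so P^(-1) = [[1, -1], [-1, 2]] and
B = P^(-1)AP = [[5, 5], [-8, -8]].
Evaluating each option on A and on B:
(A) A[0,0]: 0 for A, 5 for B -> changes
(B) A[0,0] + A[1,1] - A[0,1]: -5 for A, -8 for B -> changes
(C) A[0,1] + A[1,0]: 2 for A, -3 for B -> changes
(D) A[0,0] + A[1,1]: -3 for A, -3 for B -> unchanged

Only (D) A[0,0] + A[1,1] = -3 survives (and it does so for every P, not just this one), so it is the invariant.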